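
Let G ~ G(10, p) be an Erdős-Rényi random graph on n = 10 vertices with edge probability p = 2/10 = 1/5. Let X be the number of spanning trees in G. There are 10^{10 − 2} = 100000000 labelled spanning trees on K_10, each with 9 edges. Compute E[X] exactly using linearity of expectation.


K_10 has 10^{10 − 2} = 100000000 labelled spanning trees.
For each such spanning tree H, let X_H = 1 if all 9 edges of H are present in G. Then P[X_H = 1] = p^{9} = (1/5)^{9} = 1/1953125.
By linearity: E[X] = Σ_H E[X_H] = 100000000 · p^{9} = 100000000 · 1/1953125 = 256/5.
Numerically: E[X] ≈ 51.2.

E[X] = 100000000 · (1/5)^{9} = 256/5 ≈ 51.2.


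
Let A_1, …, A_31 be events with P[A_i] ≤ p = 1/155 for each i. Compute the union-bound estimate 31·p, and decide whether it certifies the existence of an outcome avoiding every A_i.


Union bound: P[∪_{i=1}^{31} A_i] ≤ Σ_i P[A_i] ≤ 31·p = 31·(1/155) = 1/5.
Numerically: 1/5 ≈ 0.200000.
Is 1/5 < 1? YES.
Since P[∪ A_i] ≤ 1/5 < 1, the complement has P[∩ A_i^c] ≥ 1 − 1/5 = 4/5 > 0, so some outcome avoids every A_i.

31·p = 1/5 ≈ 0.200000; existence CERTIFIED by the union bound.


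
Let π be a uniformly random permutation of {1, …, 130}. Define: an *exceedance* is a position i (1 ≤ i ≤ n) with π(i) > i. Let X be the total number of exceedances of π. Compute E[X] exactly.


Write X = Σ_{i=1}^{130} X_i, where X_i = 1_{π(i) > i}.
For each fixed i, π(i) is uniform over {1, …, 130} (marginal of a uniform permutation), so P[π(i) > i] = (n − i)/n. Summing: Σ_{i=1}^{130} (n − i)/n = (0 + 1 + … + 129)/130 = 130(130 − 1)/(2·130) = (130 − 1)/2.
Hence E[X] = Σ_{i=1}^{130} (130 − i)/130 = 129/2 ≈ 64.5000.

E[X] = 129/2 = 64.5000.


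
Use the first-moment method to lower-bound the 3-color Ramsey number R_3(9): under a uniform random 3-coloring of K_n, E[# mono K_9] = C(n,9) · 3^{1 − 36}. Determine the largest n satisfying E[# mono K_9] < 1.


We need C(n, 9) · 3^{1 − 36} < 1, i.e. C(n, 9) < 3^{36 − 1} = 50031545098999707.
Check values of n near the boundary:
  n = 298: C(298, 9) = 45207677551849890; 45207677551849890 < 50031545098999707? YES
  n = 299: C(299, 9) = 46610674441390059; 46610674441390059 < 50031545098999707? YES
  n = 300: C(300, 9) = 48052241692154700; 48052241692154700 < 50031545098999707? YES
  n = 301: C(301, 9) = 49533303936090975; 49533303936090975 < 50031545098999707? YES
  n = 302: C(302, 9) = 51054804739588650; 51054804739588650 < 50031545098999707? NO
  n = 303: C(303, 9) = 52617706925494425; 52617706925494425 < 50031545098999707? NO
The largest n with C(n, 9) < 50031545098999707 is n = 301 (where E[X] = 16511101312030325/16677181699666569 ≈ 0.990041). Hence R_3(9) > 301, i.e. R_3(9) ≥ 302.

Largest n = 301; hence R_3(9) > 301.


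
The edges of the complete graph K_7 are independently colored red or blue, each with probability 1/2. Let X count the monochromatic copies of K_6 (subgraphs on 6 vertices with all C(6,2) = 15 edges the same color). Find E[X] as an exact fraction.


Let X = Σ_S X_S over the C(7, 6) = 7 subsets S of size 6, where X_S = 1 if the K_6 on S is monochromatic.
For a fixed S, the K_6 on S has C(6, 2) = 15 edges. P[all 15 edges red] = (1/2)^15, and likewise for blue, so P[monochromatic] = 2·(1/2)^15 = 2^{1 − 15} = 1/16384.
By linearity: E[X] = C(7, 6) · 2^{1 − 15} = 7 · 1/16384 = 7/16384.
Numerically: E[X] ≈ 0.000.

E[X] = C(7,6)·2^(1−C(6,2)) = 7/16384 ≈ 0.000.


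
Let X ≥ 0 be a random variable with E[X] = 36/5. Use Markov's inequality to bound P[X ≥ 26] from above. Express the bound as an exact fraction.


μ = E[X] = 36/5, a = 26.
Markov: P[X ≥ 26] ≤ μ/a = (36/5)/26 = 18/65.
Numerically: ≈ 0.2769.
(Since a = 26 > μ = 7.2000, the bound 18/65 is < 1 and informative.)

P[X ≥ 26] ≤ 18/65 ≈ 0.2769.


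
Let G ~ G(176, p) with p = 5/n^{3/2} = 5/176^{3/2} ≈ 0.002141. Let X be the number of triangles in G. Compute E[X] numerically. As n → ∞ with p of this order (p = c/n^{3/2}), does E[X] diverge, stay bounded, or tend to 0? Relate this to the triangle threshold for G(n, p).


Number of potential triangles: C(176, 3) = 893200.
Each occurs with probability p³ ≈ (0.002141)³ ≈ 9.819808e-09.
By linearity: E[X] = C(176, 3)·p³ ≈ 893200 · 9.819808e-09 ≈ 0.0088.
Since α = 3/2 > 1, p = c/n^{3/2} = o(1/n) is below the triangle threshold p ~ 1/n. Asymptotically E[X] ~ (c³/6)·n^{3(1−α)} = (5³/6)·n^{-1.5} → 0, so by Markov's inequality G has no triangles w.h.p.

E[X] ≈ 0.0088; in regime p = Θ(1/n^{3/2}) E[X] tends to 0 (below the triangle threshold p ~ 1/n).


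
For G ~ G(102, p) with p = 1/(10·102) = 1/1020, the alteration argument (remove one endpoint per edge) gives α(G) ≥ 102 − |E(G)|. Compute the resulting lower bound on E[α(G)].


E[|E(G)|] = C(102, 2)·p = 5151 · (1/1020) = 101/20.
E[α(G)] ≥ n − E[|E(G)|] = 102 − 101/20 = 1939/20.
Numerically: ≈ 96.950000.
(This is only a lower bound; the true E[α(G)] may be larger.)

E[α(G)] ≥ 1939/20 ≈ 96.950000.


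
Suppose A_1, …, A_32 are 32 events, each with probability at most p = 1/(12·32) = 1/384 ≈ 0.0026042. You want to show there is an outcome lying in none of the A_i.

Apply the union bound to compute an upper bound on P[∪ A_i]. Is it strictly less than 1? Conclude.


Union bound: P[∪_{i=1}^{32} A_i] ≤ Σ_i P[A_i] ≤ 32·p = 32·(1/384) = 1/12.
Numerically: 1/12 ≈ 0.0833333.
Is 1/12 < 1? YES.
Since P[∪ A_i] ≤ 1/12 < 1, the complement has P[∩ A_i^c] ≥ 1 − 1/12 = 11/12 > 0, so some outcome avoids every A_i.

32·p = 1/12 ≈ 0.0833333; existence CERTIFIED by the union bound.


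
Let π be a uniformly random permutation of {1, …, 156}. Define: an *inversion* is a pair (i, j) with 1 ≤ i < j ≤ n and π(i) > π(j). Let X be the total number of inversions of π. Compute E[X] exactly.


Write X = Σ X_I over the C(156, 2) = 12090 pairs i < j, with X_I the indicator of one inversion.
There are 12090 indicators.
For each fixed pair i < j, the values π(i) and π(j) are two distinct elements of {1, …, 156} in uniformly random order; by symmetry P[π(i) > π(j)] = 1/2.
By linearity: E[X] = 12090 · (1/2) = C(156, 2) · (1/2) = 12090/2 = 6045 ≈ 6045.0000.

E[X] = 6045 = 6045.0000.


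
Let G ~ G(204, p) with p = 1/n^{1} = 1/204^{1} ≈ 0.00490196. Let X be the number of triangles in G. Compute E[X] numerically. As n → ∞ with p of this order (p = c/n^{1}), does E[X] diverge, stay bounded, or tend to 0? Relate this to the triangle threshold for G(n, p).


Number of potential triangles: C(204, 3) = 1394204.
Each occurs with probability p³ ≈ (0.00490196)³ ≈ 1.17790292e-07.
By linearity: E[X] = C(204, 3)·p³ ≈ 1394204 · 1.17790292e-07 ≈ 0.164224.
Here α = 1, so p = 1/n is exactly at the triangle threshold p ~ 1/n. Asymptotically E[X] → c³/6 = 1³/6 = 1/6 ≈ 0.166667, a bounded constant. In this regime the triangle count is asymptotically Poisson(c³/6).

E[X] ≈ 0.164224; in regime p = Θ(1/n^{1}) E[X] stays bounded (at the triangle threshold p ~ 1/n).


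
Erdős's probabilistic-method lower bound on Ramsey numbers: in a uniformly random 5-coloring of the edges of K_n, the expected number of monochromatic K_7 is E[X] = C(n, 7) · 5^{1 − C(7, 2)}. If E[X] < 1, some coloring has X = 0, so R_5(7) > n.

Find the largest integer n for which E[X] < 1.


We need C(n, 7) · 5^{1 − 21} < 1, i.e. C(n, 7) < 5^{21 − 1} = 95367431640625.
Check values of n near the boundary:
  n = 337: C(337, 7) = 91989916924632; 91989916924632 < 95367431640625? YES
  n = 338: C(338, 7) = 93935323022736; 93935323022736 < 95367431640625? YES
  n = 339: C(339, 7) = 95915887062372; 95915887062372 < 95367431640625? NO
  n = 340: C(340, 7) = 97932136940560; 97932136940560 < 95367431640625? NO
The largest n with C(n, 7) < 95367431640625 is n = 338 (where E[X] = 93935323022736/95367431640625 ≈ 0.985). Hence R_5(7) > 338, i.e. R_5(7) ≥ 339.

Largest n = 338; hence R_5(7) > 338.


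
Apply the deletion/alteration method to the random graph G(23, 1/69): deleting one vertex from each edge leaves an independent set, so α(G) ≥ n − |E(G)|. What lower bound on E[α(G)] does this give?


E[|E(G)|] = C(23, 2)·p = 253 · (1/69) = 11/3.
E[α(G)] ≥ n − E[|E(G)|] = 23 − 11/3 = 58/3.
Numerically: ≈ 19.3333.
(This is only a lower bound; the true E[α(G)] may be larger.)

E[α(G)] ≥ 58/3 ≈ 19.3333.


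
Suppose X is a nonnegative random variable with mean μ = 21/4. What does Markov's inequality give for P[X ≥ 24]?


μ = E[X] = 21/4, a = 24.
Markov: P[X ≥ 24] ≤ μ/a = (21/4)/24 = 7/32.
Numerically: ≈ 0.2188.
(Since a = 24 > μ = 5.2500, the bound 7/32 is < 1 and informative.)

P[X ≥ 24] ≤ 7/32 ≈ 0.2188.


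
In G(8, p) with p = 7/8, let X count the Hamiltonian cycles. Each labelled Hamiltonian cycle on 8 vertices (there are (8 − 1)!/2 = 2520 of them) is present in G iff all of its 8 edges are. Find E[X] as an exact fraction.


K_8 has (8 − 1)!/2 = 2520 labelled Hamiltonian cycles.
For each such Hamiltonian cycle H, let X_H = 1 if all 8 edges of H are present in G. Then P[X_H = 1] = p^{8} = (7/8)^{8} = 5764801/16777216.
By linearity of expectation: E[X] = Σ_H E[X_H] = 2520 · p^{8} = 2520 · 5764801/16777216 = 1815912315/2097152.
Numerically: E[X] ≈ 865.89.

E[X] = 2520 · (7/8)^{8} = 1815912315/2097152 ≈ 865.89.


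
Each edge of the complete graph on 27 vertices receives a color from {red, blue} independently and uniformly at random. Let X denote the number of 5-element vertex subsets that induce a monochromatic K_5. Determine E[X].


Let X = Σ_S X_S over the C(27, 5) = 80730 subsets S of size 5, where X_S = 1 if the K_5 on S is monochromatic.
For a fixed S, the K_5 on S has C(5, 2) = 10 edges. P[all 10 edges red] = (1/2)^10, and likewise for blue, so P[monochromatic] = 2·(1/2)^10 = 2^{1 − 10} = 1/512.
By linearity of expectation: E[X] = C(27, 5) · 2^{1 − 10} = 80730 · 1/512 = 40365/256.
Numerically: E[X] ≈ 157.676.

E[X] = C(27,5)·2^(1−C(5,2)) = 40365/256 ≈ 157.676.


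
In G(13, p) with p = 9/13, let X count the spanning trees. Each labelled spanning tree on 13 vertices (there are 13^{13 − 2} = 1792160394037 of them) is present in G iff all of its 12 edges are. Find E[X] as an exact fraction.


K_13 has 13^{13 − 2} = 1792160394037 labelled spanning trees.
For each such spanning tree H, let X_H = 1 if all 12 edges of H are present in G. Then P[X_H = 1] = p^{12} = (9/13)^{12} = 282429536481/23298085122481.
By linearity of expectation: E[X] = Σ_H E[X_H] = 1792160394037 · p^{12} = 1792160394037 · 282429536481/23298085122481 = 282429536481/13.
Numerically: E[X] ≈ 2.173e+10.

E[X] = 1792160394037 · (9/13)^{12} = 282429536481/13 ≈ 2.173e+10.


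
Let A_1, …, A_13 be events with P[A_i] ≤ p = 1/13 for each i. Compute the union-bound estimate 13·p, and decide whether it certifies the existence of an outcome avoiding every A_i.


Union bound: P[∪_{i=1}^{13} A_i] ≤ Σ_i P[A_i] ≤ 13·p = 13·(1/13) = 1.
Numerically: 1 ≈ 1.0000.
Is 1 < 1? NO.
Since the bound 1 is ≥ 1, the union bound is uninformative here; it does NOT by itself certify existence.

13·p = 1 ≈ 1.0000; existence NOT certified by the union bound.


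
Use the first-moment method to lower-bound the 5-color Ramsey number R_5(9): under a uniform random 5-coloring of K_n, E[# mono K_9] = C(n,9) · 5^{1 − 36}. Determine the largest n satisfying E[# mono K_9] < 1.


We need C(n, 9) · 5^{1 − 36} < 1, i.e. C(n, 9) < 5^{36 − 1} = 2910383045673370361328125.
Check values of n near the boundary:
  n = 2166: C(2166, 9) = 2844037944203015677277940; 2844037944203015677277940 < 2910383045673370361328125? YES
  n = 2167: C(2167, 9) = 2855899084841489792706810; 2855899084841489792706810 < 2910383045673370361328125? YES
  n = 2168: C(2168, 9) = 2867804175977929537095120; 2867804175977929537095120 < 2910383045673370361328125? YES
  n = 2169: C(2169, 9) = 2879753360044504243499683; 2879753360044504243499683 < 2910383045673370361328125? YES
  n = 2170: C(2170, 9) = 2891746779868845075610510; 2891746779868845075610510 < 2910383045673370361328125? YES
  n = 2171: C(2171, 9) = 2903784578674959601827205; 2903784578674959601827205 < 2910383045673370361328125? YES
  n = 2172: C(2172, 9) = 2915866900084148060642020; 2915866900084148060642020 < 2910383045673370361328125? NO
The largest n with C(n, 9) < 2910383045673370361328125 is n = 2171 (where E[X] = 580756915734991920365441/582076609134674072265625 ≈ 0.997733). Hence R_5(9) > 2171, i.e. R_5(9) ≥ 2172.

Largest n = 2171; hence R_5(9) > 2171.


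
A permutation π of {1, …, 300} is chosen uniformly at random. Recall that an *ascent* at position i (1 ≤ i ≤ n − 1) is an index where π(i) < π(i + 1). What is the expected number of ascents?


Write X = Σ X_I over i = 1, …, 299, with X_I the indicator of one ascent.
There are 299 indicators.
For each fixed i, the pair (π(i), π(i+1)) is a uniformly random ordered pair of distinct values from {1, …, 300}; by symmetry P[π(i) < π(i+1)] = 1/2.
By linearity: E[X] = 299 · (1/2) = (300 − 1) · (1/2) = 299/2 ≈ 149.5000.

E[X] = 299/2 = 149.5000.


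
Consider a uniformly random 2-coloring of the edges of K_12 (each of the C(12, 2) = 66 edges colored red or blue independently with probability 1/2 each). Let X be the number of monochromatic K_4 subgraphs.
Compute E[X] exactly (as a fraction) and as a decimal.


Let X = Σ_S X_S over the C(12, 4) = 495 subsets S of size 4, where X_S = 1 if the K_4 on S is monochromatic.
For a fixed S, the K_4 on S has C(4, 2) = 6 edges. P[all 6 edges red] = (1/2)^6, and likewise for blue, so P[monochromatic] = 2·(1/2)^6 = 2^{1 − 6} = 1/32.
By linearity: E[X] = C(12, 4) · 2^{1 − 6} = 495 · 1/32 = 495/32.
Numerically: E[X] ≈ 15.469.

E[X] = C(12,4)·2^(1−C(4,2)) = 495/32 ≈ 15.469.


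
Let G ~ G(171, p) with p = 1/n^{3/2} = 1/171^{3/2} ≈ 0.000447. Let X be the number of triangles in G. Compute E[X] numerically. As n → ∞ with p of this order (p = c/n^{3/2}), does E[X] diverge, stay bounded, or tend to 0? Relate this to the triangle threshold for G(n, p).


Number of potential triangles: C(171, 3) = 818805.
Each occurs with probability p³ ≈ (0.000447)³ ≈ 8.94371e-11.
By linearity: E[X] = C(171, 3)·p³ ≈ 818805 · 8.94371e-11 ≈ 0.000.
Since α = 3/2 > 1, p = c/n^{3/2} = o(1/n) is below the triangle threshold p ~ 1/n. Asymptotically E[X] ~ (c³/6)·n^{3(1−α)} = (1³/6)·n^{-1.5} → 0, so by Markov's inequality G has no triangles w.h.p.

E[X] ≈ 0.000; in regime p = Θ(1/n^{3/2}) E[X] tends to 0 (below the triangle threshold p ~ 1/n).


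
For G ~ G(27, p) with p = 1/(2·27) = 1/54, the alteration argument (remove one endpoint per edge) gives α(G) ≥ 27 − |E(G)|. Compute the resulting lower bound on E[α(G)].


E[|E(G)|] = C(27, 2)·p = 351 · (1/54) = 13/2.
E[α(G)] ≥ n − E[|E(G)|] = 27 − 13/2 = 41/2.
Numerically: ≈ 20.500.
(This is only a lower bound; the true E[α(G)] may be larger.)

E[α(G)] ≥ 41/2 ≈ 20.500.


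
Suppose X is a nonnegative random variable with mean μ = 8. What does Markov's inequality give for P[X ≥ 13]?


μ = E[X] = 8, a = 13.
Markov: P[X ≥ 13] ≤ μ/a = (8)/13 = 8/13.
Numerically: ≈ 0.61538.
(Since a = 13 > μ = 8.00000, the bound 8/13 is < 1 and informative.)

P[X ≥ 13] ≤ 8/13 ≈ 0.61538.


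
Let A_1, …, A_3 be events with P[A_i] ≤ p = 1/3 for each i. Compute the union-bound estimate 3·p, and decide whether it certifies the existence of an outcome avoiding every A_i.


Union bound: P[∪_{i=1}^{3} A_i] ≤ Σ_i P[A_i] ≤ 3·p = 3·(1/3) = 1.
Numerically: 1 ≈ 1.0000000.
Is 1 < 1? NO.
Since the bound 1 is ≥ 1, the union bound is uninformative here; it does NOT by itself certify existence.

3·p = 1 ≈ 1.0000000; existence NOT certified by the union bound.


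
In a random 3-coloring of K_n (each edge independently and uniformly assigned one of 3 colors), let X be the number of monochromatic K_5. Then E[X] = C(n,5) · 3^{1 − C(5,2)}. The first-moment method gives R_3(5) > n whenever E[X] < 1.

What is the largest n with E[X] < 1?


We need C(n, 5) · 3^{1 − 10} < 1, i.e. C(n, 5) < 3^{10 − 1} = 19683.
Check values of n near the boundary:
  n = 17: C(17, 5) = 6188; 6188 < 19683? YES
  n = 18: C(18, 5) = 8568; 8568 < 19683? YES
  n = 19: C(19, 5) = 11628; 11628 < 19683? YES
  n = 20: C(20, 5) = 15504; 15504 < 19683? YES
  n = 21: C(21, 5) = 20349; 20349 < 19683? NO
  n = 22: C(22, 5) = 26334; 26334 < 19683? NO
  n = 23: C(23, 5) = 33649; 33649 < 19683? NO
The largest n with C(n, 5) < 19683 is n = 20 (where E[X] = 5168/6561 ≈ 0.7877). Hence R_3(5) > 20, i.e. R_3(5) ≥ 21.

Largest n = 20; hence R_3(5) > 20.


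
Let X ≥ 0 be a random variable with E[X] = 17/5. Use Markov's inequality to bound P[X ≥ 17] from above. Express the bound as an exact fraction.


μ = E[X] = 17/5, a = 17.
Markov: P[X ≥ 17] ≤ μ/a = (17/5)/17 = 1/5.
Numerically: ≈ 0.2000.
(Since a = 17 > μ = 3.4000, the bound 1/5 is < 1 and informative.)

P[X ≥ 17] ≤ 1/5 ≈ 0.2000.


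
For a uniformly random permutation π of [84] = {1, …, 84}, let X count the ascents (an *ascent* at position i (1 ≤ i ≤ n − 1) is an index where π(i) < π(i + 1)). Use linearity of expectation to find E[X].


Write X = Σ X_I over i = 1, …, 83, with X_I the indicator of one ascent.
There are 83 indicators.
For each fixed i, the pair (π(i), π(i+1)) is a uniformly random ordered pair of distinct values from {1, …, 84}; by symmetry P[π(i) < π(i+1)] = 1/2.
By linearity: E[X] = 83 · (1/2) = (84 − 1) · (1/2) = 83/2 ≈ 41.500000.

E[X] = 83/2 = 41.500000.


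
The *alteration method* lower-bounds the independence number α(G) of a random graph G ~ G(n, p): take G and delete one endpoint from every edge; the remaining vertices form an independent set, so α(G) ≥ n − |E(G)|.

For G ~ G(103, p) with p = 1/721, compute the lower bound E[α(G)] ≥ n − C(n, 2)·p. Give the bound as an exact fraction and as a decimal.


E[|E(G)|] = C(103, 2)·p = 5253 · (1/721) = 51/7.
E[α(G)] ≥ n − E[|E(G)|] = 103 − 51/7 = 670/7.
Numerically: ≈ 95.714286.
(This is only a lower bound; the true E[α(G)] may be larger.)

E[α(G)] ≥ 670/7 ≈ 95.714286.


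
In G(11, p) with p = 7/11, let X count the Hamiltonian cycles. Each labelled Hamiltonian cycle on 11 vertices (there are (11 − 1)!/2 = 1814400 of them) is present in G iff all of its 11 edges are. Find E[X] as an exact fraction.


K_11 has (11 − 1)!/2 = 1814400 labelled Hamiltonian cycles.
For each such Hamiltonian cycle H, let X_H = 1 if all 11 edges of H are present in G. Then P[X_H = 1] = p^{11} = (7/11)^{11} = 1977326743/285311670611.
By linearity: E[X] = Σ_H E[X_H] = 1814400 · p^{11} = 1814400 · 1977326743/285311670611 = 3587661642499200/285311670611.
Numerically: E[X] ≈ 1.26e+04.

E[X] = 1814400 · (7/11)^{11} = 3587661642499200/285311670611 ≈ 1.26e+04.


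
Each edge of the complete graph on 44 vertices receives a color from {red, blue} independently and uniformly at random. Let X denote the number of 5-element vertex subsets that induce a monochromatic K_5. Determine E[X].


Let X = Σ_S X_S over the C(44, 5) = 1086008 subsets S of size 5, where X_S = 1 if the K_5 on S is monochromatic.
For a fixed S, the K_5 on S has C(5, 2) = 10 edges. P[all 10 edges red] = (1/2)^10, and likewise for blue, so P[monochromatic] = 2·(1/2)^10 = 2^{1 − 10} = 1/512.
Summing: E[X] = C(44, 5) · 2^{1 − 10} = 1086008 · 1/512 = 135751/64.
Numerically: E[X] ≈ 2121.1094.

E[X] = C(44,5)·2^(1−C(5,2)) = 135751/64 ≈ 2121.1094.


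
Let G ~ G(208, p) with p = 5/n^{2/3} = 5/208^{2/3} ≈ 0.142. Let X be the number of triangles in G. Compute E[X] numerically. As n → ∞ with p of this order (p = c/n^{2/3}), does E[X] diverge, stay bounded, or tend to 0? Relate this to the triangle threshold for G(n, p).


Number of potential triangles: C(208, 3) = 1478256.
Each occurs with probability p³ ≈ (0.142)³ ≈ 2.88924e-03.
By linearity: E[X] = C(208, 3)·p³ ≈ 1478256 · 2.88924e-03 ≈ 4271.034.
Since α = 2/3 < 1, p = c/n^{2/3} ≫ 1/n is above the triangle threshold p ~ 1/n. Asymptotically E[X] ~ (c³/6)·n^{3(1−α)} = (5³/6)·n^{1} → ∞; triangles are abundant w.h.p.

E[X] ≈ 4271.034; in regime p = Θ(1/n^{2/3}) E[X] diverges (above the triangle threshold p ~ 1/n).


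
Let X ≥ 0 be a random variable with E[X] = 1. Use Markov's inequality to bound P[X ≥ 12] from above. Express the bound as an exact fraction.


μ = E[X] = 1, a = 12.
Markov: P[X ≥ 12] ≤ μ/a = (1)/12 = 1/12.
Numerically: ≈ 0.083333.
(Since a = 12 > μ = 1.000000, the bound 1/12 is < 1 and informative.)

P[X ≥ 12] ≤ 1/12 ≈ 0.083333.


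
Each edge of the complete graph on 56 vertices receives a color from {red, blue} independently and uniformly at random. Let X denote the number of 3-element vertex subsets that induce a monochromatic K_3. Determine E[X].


Let X = Σ_S X_S over the C(56, 3) = 27720 subsets S of size 3, where X_S = 1 if the K_3 on S is monochromatic.
For a fixed S, the K_3 on S has C(3, 2) = 3 edges. P[all 3 edges red] = (1/2)^3, and likewise for blue, so P[monochromatic] = 2·(1/2)^3 = 2^{1 − 3} = 1/4.
By linearity: E[X] = C(56, 3) · 2^{1 − 3} = 27720 · 1/4 = 6930.
Numerically: E[X] ≈ 6930.000.

E[X] = C(56,3)·2^(1−C(3,2)) = 6930 ≈ 6930.000.


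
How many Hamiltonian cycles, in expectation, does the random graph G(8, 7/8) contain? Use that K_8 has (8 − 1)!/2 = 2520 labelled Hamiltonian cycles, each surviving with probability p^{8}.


K_8 has (8 − 1)!/2 = 2520 labelled Hamiltonian cycles.
For each such Hamiltonian cycle H, let X_H = 1 if all 8 edges of H are present in G. Then P[X_H = 1] = p^{8} = (7/8)^{8} = 5764801/16777216.
Summing the indicators: E[X] = Σ_H E[X_H] = 2520 · p^{8} = 2520 · 5764801/16777216 = 1815912315/2097152.
Numerically: E[X] ≈ 865.89.

E[X] = 2520 · (7/8)^{8} = 1815912315/2097152 ≈ 865.89.


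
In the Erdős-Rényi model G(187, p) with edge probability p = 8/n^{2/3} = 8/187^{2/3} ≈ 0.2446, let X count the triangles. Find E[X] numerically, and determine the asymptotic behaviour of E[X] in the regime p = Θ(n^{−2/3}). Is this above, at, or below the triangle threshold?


Number of potential triangles: C(187, 3) = 1072445.
Each occurs with probability p³ ≈ (0.2446)³ ≈ 1.464154e-02.
By linearity: E[X] = C(187, 3)·p³ ≈ 1072445 · 1.464154e-02 ≈ 15702.2460.
Since α = 2/3 < 1, p = c/n^{2/3} ≫ 1/n is above the triangle threshold p ~ 1/n. Asymptotically E[X] ~ (c³/6)·n^{3(1−α)} = (8³/6)·n^{1} → ∞; triangles are abundant w.h.p.

E[X] ≈ 15702.2460; in regime p = Θ(1/n^{2/3}) E[X] diverges (above the triangle threshold p ~ 1/n).


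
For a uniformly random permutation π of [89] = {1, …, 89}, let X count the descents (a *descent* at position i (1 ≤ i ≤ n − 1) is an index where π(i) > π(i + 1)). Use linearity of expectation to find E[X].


Write X = Σ X_I over i = 1, …, 88, with X_I the indicator of one descent.
There are 88 indicators.
For each fixed i, the pair (π(i), π(i+1)) is a uniformly random ordered pair of distinct values from {1, …, 89}; by symmetry P[π(i) > π(i+1)] = 1/2.
By linearity: E[X] = 88 · (1/2) = (89 − 1) · (1/2) = 44 ≈ 44.000000.

E[X] = 44 = 44.000000.


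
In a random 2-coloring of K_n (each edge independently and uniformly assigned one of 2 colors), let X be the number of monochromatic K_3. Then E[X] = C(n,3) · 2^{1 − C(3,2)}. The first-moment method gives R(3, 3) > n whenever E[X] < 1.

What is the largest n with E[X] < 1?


We need C(n, 3) · 2^{1 − 3} < 1, i.e. C(n, 3) < 2^{3 − 1} = 4.
Check values of n near the boundary:
  n = 3: C(3, 3) = 1; 1 < 4? YES
  n = 4: C(4, 3) = 4; 4 < 4? NO
  n = 5: C(5, 3) = 10; 10 < 4? NO
  n = 6: C(6, 3) = 20; 20 < 4? NO
The largest n with C(n, 3) < 4 is n = 3 (where E[X] = 1/4 ≈ 0.2500000). Hence R(3, 3) > 3, i.e. R(3, 3) ≥ 4.

Largest n = 3; hence R(3, 3) > 3.


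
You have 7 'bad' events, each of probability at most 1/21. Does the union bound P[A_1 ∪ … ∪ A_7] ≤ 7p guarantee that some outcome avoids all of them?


Union bound: P[∪_{i=1}^{7} A_i] ≤ Σ_i P[A_i] ≤ 7·p = 7·(1/21) = 1/3.
Numerically: 1/3 ≈ 0.333.
Is 1/3 < 1? YES.
Since P[∪ A_i] ≤ 1/3 < 1, the complement has P[∩ A_i^c] ≥ 1 − 1/3 = 2/3 > 0, so some outcome avoids every A_i.

7·p = 1/3 ≈ 0.333; existence CERTIFIED by the union bound.


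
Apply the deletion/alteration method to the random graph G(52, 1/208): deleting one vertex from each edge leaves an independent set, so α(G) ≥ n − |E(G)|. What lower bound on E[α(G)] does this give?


E[|E(G)|] = C(52, 2)·p = 1326 · (1/208) = 51/8.
E[α(G)] ≥ n − E[|E(G)|] = 52 − 51/8 = 365/8.
Numerically: ≈ 45.625000.
(This is only a lower bound; the true E[α(G)] may be larger.)

E[α(G)] ≥ 365/8 ≈ 45.625000.


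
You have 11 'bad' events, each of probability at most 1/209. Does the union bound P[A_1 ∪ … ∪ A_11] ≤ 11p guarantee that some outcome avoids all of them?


Union bound: P[∪_{i=1}^{11} A_i] ≤ Σ_i P[A_i] ≤ 11·p = 11·(1/209) = 1/19.
Numerically: 1/19 ≈ 0.0526.
Is 1/19 < 1? YES.
Since P[∪ A_i] ≤ 1/19 < 1, the complement has P[∩ A_i^c] ≥ 1 − 1/19 = 18/19 > 0, so some outcome avoids every A_i.

11·p = 1/19 ≈ 0.0526; existence CERTIFIED by the union bound.


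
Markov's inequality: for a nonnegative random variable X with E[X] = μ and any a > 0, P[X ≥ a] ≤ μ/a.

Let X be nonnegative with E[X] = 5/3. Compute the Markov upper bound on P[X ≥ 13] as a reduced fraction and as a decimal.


μ = E[X] = 5/3, a = 13.
Markov: P[X ≥ 13] ≤ μ/a = (5/3)/13 = 5/39.
Numerically: ≈ 0.128.
(Since a = 13 > μ = 1.667, the bound 5/39 is < 1 and informative.)

P[X ≥ 13] ≤ 5/39 ≈ 0.128.


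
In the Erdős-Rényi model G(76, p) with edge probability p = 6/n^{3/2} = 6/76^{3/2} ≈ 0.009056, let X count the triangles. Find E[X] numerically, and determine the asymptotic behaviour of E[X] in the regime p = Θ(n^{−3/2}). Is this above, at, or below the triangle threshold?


Number of potential triangles: C(76, 3) = 70300.
Each occurs with probability p³ ≈ (0.009056)³ ≈ 7.426644e-07.
By linearity: E[X] = C(76, 3)·p³ ≈ 70300 · 7.426644e-07 ≈ 0.0522.
Since α = 3/2 > 1, p = c/n^{3/2} = o(1/n) is below the triangle threshold p ~ 1/n. Asymptotically E[X] ~ (c³/6)·n^{3(1−α)} = (6³/6)·n^{-1.5} → 0, so by Markov's inequality G has no triangles w.h.p.

E[X] ≈ 0.0522; in regime p = Θ(1/n^{3/2}) E[X] tends to 0 (below the triangle threshold p ~ 1/n).


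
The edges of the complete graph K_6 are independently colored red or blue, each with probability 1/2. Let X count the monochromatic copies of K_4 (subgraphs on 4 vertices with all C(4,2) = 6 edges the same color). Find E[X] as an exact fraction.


Let X = Σ_S X_S over the C(6, 4) = 15 subsets S of size 4, where X_S = 1 if the K_4 on S is monochromatic.
For a fixed S, the K_4 on S has C(4, 2) = 6 edges. P[all 6 edges red] = (1/2)^6, and likewise for blue, so P[monochromatic] = 2·(1/2)^6 = 2^{1 − 6} = 1/32.
By linearity of expectation: E[X] = C(6, 4) · 2^{1 − 6} = 15 · 1/32 = 15/32.
Numerically: E[X] ≈ 0.4688.

E[X] = C(6,4)·2^(1−C(4,2)) = 15/32 ≈ 0.4688.


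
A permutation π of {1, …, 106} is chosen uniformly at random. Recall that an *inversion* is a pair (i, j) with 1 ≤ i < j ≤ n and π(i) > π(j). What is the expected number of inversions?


Write X = Σ X_I over the C(106, 2) = 5565 pairs i < j, with X_I the indicator of one inversion.
There are 5565 indicators.
For each fixed pair i < j, the values π(i) and π(j) are two distinct elements of {1, …, 106} in uniformly random order; by symmetry P[π(i) > π(j)] = 1/2.
By linearity: E[X] = 5565 · (1/2) = C(106, 2) · (1/2) = 5565/2 = 5565/2 ≈ 2782.50000.

E[X] = 5565/2 = 2782.50000.


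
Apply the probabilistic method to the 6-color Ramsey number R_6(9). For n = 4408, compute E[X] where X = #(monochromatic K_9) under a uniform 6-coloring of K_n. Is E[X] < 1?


E[X] = C(4408, 9) · 6^{1 − 36} = 1717362945146264156457459600 · 6^{−35} = 1717362945146264156457459600/1719070799748422591028658176.
As a reduced fraction: E[X] = 35778394690547169926197075/35813974994758803979763712 ≈ 0.99901.
Is E[X] < 1? YES.
Since E[X] < 1, there exists a 6-coloring of K_{4408} with no monochromatic K_9; hence R_6(9) > 4408.

E[X] = 35778394690547169926197075/35813974994758803979763712 ≈ 0.99901; E[X] < 1, so R_6(9) > 4408.


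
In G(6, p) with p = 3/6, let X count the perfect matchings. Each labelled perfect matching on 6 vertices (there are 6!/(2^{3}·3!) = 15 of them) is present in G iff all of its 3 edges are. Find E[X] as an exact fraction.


K_6 has 6!/(2^{3}·3!) = 15 labelled perfect matchings.
For each such perfect matching H, let X_H = 1 if all 3 edges of H are present in G. Then P[X_H = 1] = p^{3} = (1/2)^{3} = 1/8.
By linearity: E[X] = Σ_H E[X_H] = 15 · p^{3} = 15 · 1/8 = 15/8.
Numerically: E[X] ≈ 1.875.

E[X] = 15 · (1/2)^{3} = 15/8 ≈ 1.875.


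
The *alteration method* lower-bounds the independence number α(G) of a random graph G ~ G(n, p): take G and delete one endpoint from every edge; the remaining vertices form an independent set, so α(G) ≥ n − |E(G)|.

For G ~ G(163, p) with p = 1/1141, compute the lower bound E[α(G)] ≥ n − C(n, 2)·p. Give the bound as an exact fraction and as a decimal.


E[|E(G)|] = C(163, 2)·p = 13203 · (1/1141) = 81/7.
E[α(G)] ≥ n − E[|E(G)|] = 163 − 81/7 = 1060/7.
Numerically: ≈ 151.428571.
(This is only a lower bound; the true E[α(G)] may be larger.)

E[α(G)] ≥ 1060/7 ≈ 151.428571.


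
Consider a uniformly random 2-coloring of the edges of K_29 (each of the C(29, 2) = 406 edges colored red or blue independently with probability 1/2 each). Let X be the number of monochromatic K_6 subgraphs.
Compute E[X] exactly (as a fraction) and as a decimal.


Let X = Σ_S X_S over the C(29, 6) = 475020 subsets S of size 6, where X_S = 1 if the K_6 on S is monochromatic.
For a fixed S, the K_6 on S has C(6, 2) = 15 edges. P[all 15 edges red] = (1/2)^15, and likewise for blue, so P[monochromatic] = 2·(1/2)^15 = 2^{1 − 15} = 1/16384.
By linearity of expectation: E[X] = C(29, 6) · 2^{1 − 15} = 475020 · 1/16384 = 118755/4096.
Numerically: E[X] ≈ 28.99292.

E[X] = C(29,6)·2^(1−C(6,2)) = 118755/4096 ≈ 28.99292.


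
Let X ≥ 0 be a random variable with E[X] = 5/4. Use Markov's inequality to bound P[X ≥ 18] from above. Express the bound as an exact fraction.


μ = E[X] = 5/4, a = 18.
Markov: P[X ≥ 18] ≤ μ/a = (5/4)/18 = 5/72.
Numerically: ≈ 0.0694.
(Since a = 18 > μ = 1.2500, the bound 5/72 is < 1 and informative.)

P[X ≥ 18] ≤ 5/72 ≈ 0.0694.


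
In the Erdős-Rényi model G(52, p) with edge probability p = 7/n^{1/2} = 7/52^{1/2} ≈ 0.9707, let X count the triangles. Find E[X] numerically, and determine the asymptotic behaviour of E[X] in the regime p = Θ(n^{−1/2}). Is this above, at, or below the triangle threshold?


Number of potential triangles: C(52, 3) = 22100.
Each occurs with probability p³ ≈ (0.9707)³ ≈ 9.147220e-01.
By linearity: E[X] = C(52, 3)·p³ ≈ 22100 · 9.147220e-01 ≈ 20215.3553.
Since α = 1/2 < 1, p = c/n^{1/2} ≫ 1/n is above the triangle threshold p ~ 1/n. Asymptotically E[X] ~ (c³/6)·n^{3(1−α)} = (7³/6)·n^{1.5} → ∞; triangles are abundant w.h.p.

E[X] ≈ 20215.3553; in regime p = Θ(1/n^{1/2}) E[X] diverges (above the triangle threshold p ~ 1/n).


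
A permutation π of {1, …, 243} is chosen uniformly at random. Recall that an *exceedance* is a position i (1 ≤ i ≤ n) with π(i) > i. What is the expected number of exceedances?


Write X = Σ_{i=1}^{243} X_i, where X_i = 1_{π(i) > i}.
For each fixed i, π(i) is uniform over {1, …, 243} (marginal of a uniform permutation), so P[π(i) > i] = (n − i)/n. Summing: Σ_{i=1}^{243} (n − i)/n = (0 + 1 + … + 242)/243 = 243(243 − 1)/(2·243) = (243 − 1)/2.
Hence E[X] = Σ_{i=1}^{243} (243 − i)/243 = 121 ≈ 121.000.

E[X] = 121 = 121.000.


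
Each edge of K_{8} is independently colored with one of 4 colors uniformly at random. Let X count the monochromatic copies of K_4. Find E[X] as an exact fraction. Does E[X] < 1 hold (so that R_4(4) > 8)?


E[X] = C(8, 4) · 4^{1 − 6} = 70 · 4^{−5} = 70/1024.
As a reduced fraction: E[X] = 35/512 ≈ 0.06836.
Is E[X] < 1? YES.
Since E[X] < 1, there exists a 4-coloring of K_{8} with no monochromatic K_4; hence R_4(4) > 8.

E[X] = 35/512 ≈ 0.06836; E[X] < 1, so R_4(4) > 8.


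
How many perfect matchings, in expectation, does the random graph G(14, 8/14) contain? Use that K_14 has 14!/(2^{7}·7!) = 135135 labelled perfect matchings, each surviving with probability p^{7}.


K_14 has 14!/(2^{7}·7!) = 135135 labelled perfect matchings.
For each such perfect matching H, let X_H = 1 if all 7 edges of H are present in G. Then P[X_H = 1] = p^{7} = (4/7)^{7} = 16384/823543.
By linearity: E[X] = Σ_H E[X_H] = 135135 · p^{7} = 135135 · 16384/823543 = 316293120/117649.
Numerically: E[X] ≈ 2688.4.

E[X] = 135135 · (4/7)^{7} = 316293120/117649 ≈ 2688.4.


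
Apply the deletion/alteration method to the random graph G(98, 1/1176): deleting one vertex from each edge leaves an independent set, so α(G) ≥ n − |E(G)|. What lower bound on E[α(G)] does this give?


E[|E(G)|] = C(98, 2)·p = 4753 · (1/1176) = 97/24.
E[α(G)] ≥ n − E[|E(G)|] = 98 − 97/24 = 2255/24.
Numerically: ≈ 93.95833.
(This is only a lower bound; the true E[α(G)] may be larger.)

E[α(G)] ≥ 2255/24 ≈ 93.95833.


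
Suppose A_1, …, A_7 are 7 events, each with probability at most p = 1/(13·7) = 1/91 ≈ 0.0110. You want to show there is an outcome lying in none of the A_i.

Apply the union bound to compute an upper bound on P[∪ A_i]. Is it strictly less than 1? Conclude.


Union bound: P[∪_{i=1}^{7} A_i] ≤ Σ_i P[A_i] ≤ 7·p = 7·(1/91) = 1/13.
Numerically: 1/13 ≈ 0.0769.
Is 1/13 < 1? YES.
Since P[∪ A_i] ≤ 1/13 < 1, the complement has P[∩ A_i^c] ≥ 1 − 1/13 = 12/13 > 0, so some outcome avoids every A_i.

7·p = 1/13 ≈ 0.0769; existence CERTIFIED by the union bound.


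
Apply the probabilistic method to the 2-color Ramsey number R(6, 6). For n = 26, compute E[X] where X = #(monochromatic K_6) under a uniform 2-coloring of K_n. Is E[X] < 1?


E[X] = C(26, 6) · 2^{1 − 15} = 230230 · 2^{−14} = 230230/16384.
As a reduced fraction: E[X] = 115115/8192 ≈ 14.052124.
Is E[X] < 1? NO.
Since E[X] ≥ 1, the first-moment bound is inconclusive at n = 26; it does NOT by itself certify R(6, 6) > 26.

E[X] = 115115/8192 ≈ 14.052124; E[X] ≥ 1; first-moment method inconclusive here.


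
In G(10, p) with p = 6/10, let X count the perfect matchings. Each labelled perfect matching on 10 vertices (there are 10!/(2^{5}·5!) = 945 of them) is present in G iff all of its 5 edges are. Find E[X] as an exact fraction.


K_10 has 10!/(2^{5}·5!) = 945 labelled perfect matchings.
For each such perfect matching H, let X_H = 1 if all 5 edges of H are present in G. Then P[X_H = 1] = p^{5} = (3/5)^{5} = 243/3125.
By linearity: E[X] = Σ_H E[X_H] = 945 · p^{5} = 945 · 243/3125 = 45927/625.
Numerically: E[X] ≈ 73.48.

E[X] = 945 · (3/5)^{5} = 45927/625 ≈ 73.48.


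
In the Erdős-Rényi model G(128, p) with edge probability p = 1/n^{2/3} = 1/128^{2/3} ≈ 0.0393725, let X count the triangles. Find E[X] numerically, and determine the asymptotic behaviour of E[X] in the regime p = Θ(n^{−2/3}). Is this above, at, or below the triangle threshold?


Number of potential triangles: C(128, 3) = 341376.
Each occurs with probability p³ ≈ (0.0393725)³ ≈ 6.10351563e-05.
By linearity: E[X] = C(128, 3)·p³ ≈ 341376 · 6.10351563e-05 ≈ 20.835938.
Since α = 2/3 < 1, p = c/n^{2/3} ≫ 1/n is above the triangle threshold p ~ 1/n. Asymptotically E[X] ~ (c³/6)·n^{3(1−α)} = (1³/6)·n^{1} → ∞; triangles are abundant w.h.p.

E[X] ≈ 20.835938; in regime p = Θ(1/n^{2/3}) E[X] diverges (above the triangle threshold p ~ 1/n).


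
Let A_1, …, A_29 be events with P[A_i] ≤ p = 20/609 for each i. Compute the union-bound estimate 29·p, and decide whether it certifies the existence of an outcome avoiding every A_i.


Union bound: P[∪_{i=1}^{29} A_i] ≤ Σ_i P[A_i] ≤ 29·p = 29·(20/609) = 20/21.
Numerically: 20/21 ≈ 0.95238.
Is 20/21 < 1? YES.
Since P[∪ A_i] ≤ 20/21 < 1, the complement has P[∩ A_i^c] ≥ 1 − 20/21 = 1/21 > 0, so some outcome avoids every A_i.

29·p = 20/21 ≈ 0.95238; existence CERTIFIED by the union bound.


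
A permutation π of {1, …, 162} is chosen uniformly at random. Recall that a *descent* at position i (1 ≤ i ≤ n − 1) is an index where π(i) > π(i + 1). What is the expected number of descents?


Write X = Σ X_I over i = 1, …, 161, with X_I the indicator of one descent.
There are 161 indicators.
For each fixed i, the pair (π(i), π(i+1)) is a uniformly random ordered pair of distinct values from {1, …, 162}; by symmetry P[π(i) > π(i+1)] = 1/2.
By linearity: E[X] = 161 · (1/2) = (162 − 1) · (1/2) = 161/2 ≈ 80.50000.

E[X] = 161/2 = 80.50000.


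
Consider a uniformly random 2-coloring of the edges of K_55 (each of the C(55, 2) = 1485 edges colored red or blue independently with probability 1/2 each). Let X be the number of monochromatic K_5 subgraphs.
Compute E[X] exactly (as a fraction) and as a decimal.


Let X = Σ_S X_S over the C(55, 5) = 3478761 subsets S of size 5, where X_S = 1 if the K_5 on S is monochromatic.
For a fixed S, the K_5 on S has C(5, 2) = 10 edges. P[all 10 edges red] = (1/2)^10, and likewise for blue, so P[monochromatic] = 2·(1/2)^10 = 2^{1 − 10} = 1/512.
By linearity of expectation: E[X] = C(55, 5) · 2^{1 − 10} = 3478761 · 1/512 = 3478761/512.
Numerically: E[X] ≈ 6794.455078.

E[X] = C(55,5)·2^(1−C(5,2)) = 3478761/512 ≈ 6794.455078.


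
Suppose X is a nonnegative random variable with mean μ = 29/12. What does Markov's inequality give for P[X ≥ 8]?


μ = E[X] = 29/12, a = 8.
Markov: P[X ≥ 8] ≤ μ/a = (29/12)/8 = 29/96.
Numerically: ≈ 0.3021.
(Since a = 8 > μ = 2.4167, the bound 29/96 is < 1 and informative.)

P[X ≥ 8] ≤ 29/96 ≈ 0.3021.


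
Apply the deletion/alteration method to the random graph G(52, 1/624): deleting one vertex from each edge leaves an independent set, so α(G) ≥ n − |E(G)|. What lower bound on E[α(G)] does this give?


E[|E(G)|] = C(52, 2)·p = 1326 · (1/624) = 17/8.
E[α(G)] ≥ n − E[|E(G)|] = 52 − 17/8 = 399/8.
Numerically: ≈ 49.875.
(This is only a lower bound; the true E[α(G)] may be larger.)

E[α(G)] ≥ 399/8 ≈ 49.875.


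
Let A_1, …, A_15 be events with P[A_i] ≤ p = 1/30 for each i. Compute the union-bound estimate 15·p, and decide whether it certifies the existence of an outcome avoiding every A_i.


Union bound: P[∪_{i=1}^{15} A_i] ≤ Σ_i P[A_i] ≤ 15·p = 15·(1/30) = 1/2.
Numerically: 1/2 ≈ 0.500000.
Is 1/2 < 1? YES.
Since P[∪ A_i] ≤ 1/2 < 1, the complement has P[∩ A_i^c] ≥ 1 − 1/2 = 1/2 > 0, so some outcome avoids every A_i.

15·p = 1/2 ≈ 0.500000; existence CERTIFIED by the union bound.


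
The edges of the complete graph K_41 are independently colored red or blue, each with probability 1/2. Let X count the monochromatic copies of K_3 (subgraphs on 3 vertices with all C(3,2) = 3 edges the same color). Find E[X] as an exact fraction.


Let X = Σ_S X_S over the C(41, 3) = 10660 subsets S of size 3, where X_S = 1 if the K_3 on S is monochromatic.
For a fixed S, the K_3 on S has C(3, 2) = 3 edges. P[all 3 edges red] = (1/2)^3, and likewise for blue, so P[monochromatic] = 2·(1/2)^3 = 2^{1 − 3} = 1/4.
By linearity: E[X] = C(41, 3) · 2^{1 − 3} = 10660 · 1/4 = 2665.
Numerically: E[X] ≈ 2665.000.

E[X] = C(41,3)·2^(1−C(3,2)) = 2665 ≈ 2665.000.


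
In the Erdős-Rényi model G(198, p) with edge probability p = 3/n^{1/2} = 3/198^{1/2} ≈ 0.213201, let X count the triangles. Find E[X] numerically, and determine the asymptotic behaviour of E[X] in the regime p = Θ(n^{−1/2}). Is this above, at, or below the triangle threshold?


Number of potential triangles: C(198, 3) = 1274196.
Each occurs with probability p³ ≈ (0.213201)³ ≈ 9.69094165e-03.
By linearity: E[X] = C(198, 3)·p³ ≈ 1274196 · 9.69094165e-03 ≈ 12348.159090.
Since α = 1/2 < 1, p = c/n^{1/2} ≫ 1/n is above the triangle threshold p ~ 1/n. Asymptotically E[X] ~ (c³/6)·n^{3(1−α)} = (3³/6)·n^{1.5} → ∞; triangles are abundant w.h.p.

E[X] ≈ 12348.159090; in regime p = Θ(1/n^{1/2}) E[X] diverges (above the triangle threshold p ~ 1/n).
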